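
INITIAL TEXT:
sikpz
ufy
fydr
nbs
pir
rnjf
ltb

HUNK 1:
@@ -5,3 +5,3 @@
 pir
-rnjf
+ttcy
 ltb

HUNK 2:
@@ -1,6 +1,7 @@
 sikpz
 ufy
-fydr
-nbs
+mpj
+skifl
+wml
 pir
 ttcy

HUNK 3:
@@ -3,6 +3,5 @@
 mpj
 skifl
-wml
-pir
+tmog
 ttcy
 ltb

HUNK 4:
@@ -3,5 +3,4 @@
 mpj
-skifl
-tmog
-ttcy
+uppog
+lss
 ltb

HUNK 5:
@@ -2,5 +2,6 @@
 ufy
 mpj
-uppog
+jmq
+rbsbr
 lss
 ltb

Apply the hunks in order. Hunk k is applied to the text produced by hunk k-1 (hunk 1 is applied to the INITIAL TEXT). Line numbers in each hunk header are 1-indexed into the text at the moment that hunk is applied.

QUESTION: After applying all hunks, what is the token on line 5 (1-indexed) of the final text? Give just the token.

Hunk 1: at line 5 remove [rnjf] add [ttcy] -> 7 lines: sikpz ufy fydr nbs pir ttcy ltb
Hunk 2: at line 1 remove [fydr,nbs] add [mpj,skifl,wml] -> 8 lines: sikpz ufy mpj skifl wml pir ttcy ltb
Hunk 3: at line 3 remove [wml,pir] add [tmog] -> 7 lines: sikpz ufy mpj skifl tmog ttcy ltb
Hunk 4: at line 3 remove [skifl,tmog,ttcy] add [uppog,lss] -> 6 lines: sikpz ufy mpj uppog lss ltb
Hunk 5: at line 2 remove [uppog] add [jmq,rbsbr] -> 7 lines: sikpz ufy mpj jmq rbsbr lss ltb
Final line 5: rbsbr

Answer: rbsbr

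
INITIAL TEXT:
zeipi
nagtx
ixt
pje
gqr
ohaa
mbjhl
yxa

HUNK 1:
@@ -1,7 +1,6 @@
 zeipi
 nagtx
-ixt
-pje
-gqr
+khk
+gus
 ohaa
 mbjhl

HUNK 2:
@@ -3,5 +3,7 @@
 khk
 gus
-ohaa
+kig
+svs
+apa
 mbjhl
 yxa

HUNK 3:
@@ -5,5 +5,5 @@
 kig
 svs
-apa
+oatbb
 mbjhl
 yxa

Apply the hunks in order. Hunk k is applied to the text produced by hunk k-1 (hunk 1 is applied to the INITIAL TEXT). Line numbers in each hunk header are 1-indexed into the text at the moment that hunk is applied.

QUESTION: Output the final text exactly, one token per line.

Answer: zeipi
nagtx
khk
gus
kig
svs
oatbb
mbjhl
yxa

Derivation:
Hunk 1: at line 1 remove [ixt,pje,gqr] add [khk,gus] -> 7 lines: zeipi nagtx khk gus ohaa mbjhl yxa
Hunk 2: at line 3 remove [ohaa] add [kig,svs,apa] -> 9 lines: zeipi nagtx khk gus kig svs apa mbjhl yxa
Hunk 3: at line 5 remove [apa] add [oatbb] -> 9 lines: zeipi nagtx khk gus kig svs oatbb mbjhl yxa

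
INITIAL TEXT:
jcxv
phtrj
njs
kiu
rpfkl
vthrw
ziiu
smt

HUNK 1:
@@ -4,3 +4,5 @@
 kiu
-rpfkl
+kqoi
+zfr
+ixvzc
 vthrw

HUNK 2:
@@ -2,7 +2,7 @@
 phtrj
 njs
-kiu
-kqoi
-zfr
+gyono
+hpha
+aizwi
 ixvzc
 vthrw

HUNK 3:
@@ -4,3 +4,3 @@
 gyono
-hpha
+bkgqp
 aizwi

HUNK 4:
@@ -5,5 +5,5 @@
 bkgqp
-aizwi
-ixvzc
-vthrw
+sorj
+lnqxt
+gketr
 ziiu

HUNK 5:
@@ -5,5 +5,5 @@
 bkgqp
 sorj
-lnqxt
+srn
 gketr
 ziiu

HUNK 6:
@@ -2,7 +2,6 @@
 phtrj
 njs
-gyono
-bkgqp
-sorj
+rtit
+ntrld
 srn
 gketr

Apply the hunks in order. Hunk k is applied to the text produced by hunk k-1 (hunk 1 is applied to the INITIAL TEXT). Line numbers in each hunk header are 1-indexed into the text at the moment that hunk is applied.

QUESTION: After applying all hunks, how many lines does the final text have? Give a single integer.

Hunk 1: at line 4 remove [rpfkl] add [kqoi,zfr,ixvzc] -> 10 lines: jcxv phtrj njs kiu kqoi zfr ixvzc vthrw ziiu smt
Hunk 2: at line 2 remove [kiu,kqoi,zfr] add [gyono,hpha,aizwi] -> 10 lines: jcxv phtrj njs gyono hpha aizwi ixvzc vthrw ziiu smt
Hunk 3: at line 4 remove [hpha] add [bkgqp] -> 10 lines: jcxv phtrj njs gyono bkgqp aizwi ixvzc vthrw ziiu smt
Hunk 4: at line 5 remove [aizwi,ixvzc,vthrw] add [sorj,lnqxt,gketr] -> 10 lines: jcxv phtrj njs gyono bkgqp sorj lnqxt gketr ziiu smt
Hunk 5: at line 5 remove [lnqxt] add [srn] -> 10 lines: jcxv phtrj njs gyono bkgqp sorj srn gketr ziiu smt
Hunk 6: at line 2 remove [gyono,bkgqp,sorj] add [rtit,ntrld] -> 9 lines: jcxv phtrj njs rtit ntrld srn gketr ziiu smt
Final line count: 9

Answer: 9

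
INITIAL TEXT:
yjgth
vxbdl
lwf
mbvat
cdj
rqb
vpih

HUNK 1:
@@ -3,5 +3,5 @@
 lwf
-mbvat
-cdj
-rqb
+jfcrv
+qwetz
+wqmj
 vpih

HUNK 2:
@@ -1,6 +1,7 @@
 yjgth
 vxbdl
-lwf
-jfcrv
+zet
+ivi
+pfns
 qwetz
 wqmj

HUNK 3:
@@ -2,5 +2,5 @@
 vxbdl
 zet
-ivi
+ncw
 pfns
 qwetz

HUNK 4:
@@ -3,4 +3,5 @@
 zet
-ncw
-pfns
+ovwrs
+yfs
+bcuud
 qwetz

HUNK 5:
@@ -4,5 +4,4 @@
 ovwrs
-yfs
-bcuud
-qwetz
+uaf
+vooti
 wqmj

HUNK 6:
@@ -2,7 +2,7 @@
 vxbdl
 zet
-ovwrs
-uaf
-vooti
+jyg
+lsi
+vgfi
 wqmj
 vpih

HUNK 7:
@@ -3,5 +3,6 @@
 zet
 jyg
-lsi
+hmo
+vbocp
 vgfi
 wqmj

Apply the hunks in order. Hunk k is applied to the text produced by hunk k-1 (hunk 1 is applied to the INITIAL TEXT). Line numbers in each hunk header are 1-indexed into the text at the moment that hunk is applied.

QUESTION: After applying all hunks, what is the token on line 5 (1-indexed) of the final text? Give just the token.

Hunk 1: at line 3 remove [mbvat,cdj,rqb] add [jfcrv,qwetz,wqmj] -> 7 lines: yjgth vxbdl lwf jfcrv qwetz wqmj vpih
Hunk 2: at line 1 remove [lwf,jfcrv] add [zet,ivi,pfns] -> 8 lines: yjgth vxbdl zet ivi pfns qwetz wqmj vpih
Hunk 3: at line 2 remove [ivi] add [ncw] -> 8 lines: yjgth vxbdl zet ncw pfns qwetz wqmj vpih
Hunk 4: at line 3 remove [ncw,pfns] add [ovwrs,yfs,bcuud] -> 9 lines: yjgth vxbdl zet ovwrs yfs bcuud qwetz wqmj vpih
Hunk 5: at line 4 remove [yfs,bcuud,qwetz] add [uaf,vooti] -> 8 lines: yjgth vxbdl zet ovwrs uaf vooti wqmj vpih
Hunk 6: at line 2 remove [ovwrs,uaf,vooti] add [jyg,lsi,vgfi] -> 8 lines: yjgth vxbdl zet jyg lsi vgfi wqmj vpih
Hunk 7: at line 3 remove [lsi] add [hmo,vbocp] -> 9 lines: yjgth vxbdl zet jyg hmo vbocp vgfi wqmj vpih
Final line 5: hmo

Answer: hmo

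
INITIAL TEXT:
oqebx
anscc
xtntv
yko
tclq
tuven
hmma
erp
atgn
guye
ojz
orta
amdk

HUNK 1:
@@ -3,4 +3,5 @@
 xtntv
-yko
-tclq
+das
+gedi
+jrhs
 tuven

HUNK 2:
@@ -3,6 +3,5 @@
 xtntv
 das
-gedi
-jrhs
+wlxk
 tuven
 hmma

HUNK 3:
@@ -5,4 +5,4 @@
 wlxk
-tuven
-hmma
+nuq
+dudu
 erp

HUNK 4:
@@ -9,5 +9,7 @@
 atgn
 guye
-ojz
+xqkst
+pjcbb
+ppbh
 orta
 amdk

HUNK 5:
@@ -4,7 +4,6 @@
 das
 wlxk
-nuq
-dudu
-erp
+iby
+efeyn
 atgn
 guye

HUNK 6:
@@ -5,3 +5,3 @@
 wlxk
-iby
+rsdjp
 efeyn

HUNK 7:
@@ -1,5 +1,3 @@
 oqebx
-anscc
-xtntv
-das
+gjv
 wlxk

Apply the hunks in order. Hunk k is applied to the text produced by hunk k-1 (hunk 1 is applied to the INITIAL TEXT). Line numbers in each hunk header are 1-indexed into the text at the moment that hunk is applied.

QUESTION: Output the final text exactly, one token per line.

Answer: oqebx
gjv
wlxk
rsdjp
efeyn
atgn
guye
xqkst
pjcbb
ppbh
orta
amdk

Derivation:
Hunk 1: at line 3 remove [yko,tclq] add [das,gedi,jrhs] -> 14 lines: oqebx anscc xtntv das gedi jrhs tuven hmma erp atgn guye ojz orta amdk
Hunk 2: at line 3 remove [gedi,jrhs] add [wlxk] -> 13 lines: oqebx anscc xtntv das wlxk tuven hmma erp atgn guye ojz orta amdk
Hunk 3: at line 5 remove [tuven,hmma] add [nuq,dudu] -> 13 lines: oqebx anscc xtntv das wlxk nuq dudu erp atgn guye ojz orta amdk
Hunk 4: at line 9 remove [ojz] add [xqkst,pjcbb,ppbh] -> 15 lines: oqebx anscc xtntv das wlxk nuq dudu erp atgn guye xqkst pjcbb ppbh orta amdk
Hunk 5: at line 4 remove [nuq,dudu,erp] add [iby,efeyn] -> 14 lines: oqebx anscc xtntv das wlxk iby efeyn atgn guye xqkst pjcbb ppbh orta amdk
Hunk 6: at line 5 remove [iby] add [rsdjp] -> 14 lines: oqebx anscc xtntv das wlxk rsdjp efeyn atgn guye xqkst pjcbb ppbh orta amdk
Hunk 7: at line 1 remove [anscc,xtntv,das] add [gjv] -> 12 lines: oqebx gjv wlxk rsdjp efeyn atgn guye xqkst pjcbb ppbh orta amdk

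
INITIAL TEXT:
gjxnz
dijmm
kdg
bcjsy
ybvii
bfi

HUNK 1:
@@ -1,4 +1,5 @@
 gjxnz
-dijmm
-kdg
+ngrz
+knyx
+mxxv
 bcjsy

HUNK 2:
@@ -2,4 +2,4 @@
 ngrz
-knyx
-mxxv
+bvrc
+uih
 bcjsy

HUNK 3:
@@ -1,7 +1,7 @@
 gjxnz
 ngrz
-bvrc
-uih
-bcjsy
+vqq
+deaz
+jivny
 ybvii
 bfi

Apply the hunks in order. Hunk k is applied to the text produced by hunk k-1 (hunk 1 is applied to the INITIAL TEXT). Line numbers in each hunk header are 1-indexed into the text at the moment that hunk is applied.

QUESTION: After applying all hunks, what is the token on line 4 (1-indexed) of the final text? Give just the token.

Hunk 1: at line 1 remove [dijmm,kdg] add [ngrz,knyx,mxxv] -> 7 lines: gjxnz ngrz knyx mxxv bcjsy ybvii bfi
Hunk 2: at line 2 remove [knyx,mxxv] add [bvrc,uih] -> 7 lines: gjxnz ngrz bvrc uih bcjsy ybvii bfi
Hunk 3: at line 1 remove [bvrc,uih,bcjsy] add [vqq,deaz,jivny] -> 7 lines: gjxnz ngrz vqq deaz jivny ybvii bfi
Final line 4: deaz

Answer: deaz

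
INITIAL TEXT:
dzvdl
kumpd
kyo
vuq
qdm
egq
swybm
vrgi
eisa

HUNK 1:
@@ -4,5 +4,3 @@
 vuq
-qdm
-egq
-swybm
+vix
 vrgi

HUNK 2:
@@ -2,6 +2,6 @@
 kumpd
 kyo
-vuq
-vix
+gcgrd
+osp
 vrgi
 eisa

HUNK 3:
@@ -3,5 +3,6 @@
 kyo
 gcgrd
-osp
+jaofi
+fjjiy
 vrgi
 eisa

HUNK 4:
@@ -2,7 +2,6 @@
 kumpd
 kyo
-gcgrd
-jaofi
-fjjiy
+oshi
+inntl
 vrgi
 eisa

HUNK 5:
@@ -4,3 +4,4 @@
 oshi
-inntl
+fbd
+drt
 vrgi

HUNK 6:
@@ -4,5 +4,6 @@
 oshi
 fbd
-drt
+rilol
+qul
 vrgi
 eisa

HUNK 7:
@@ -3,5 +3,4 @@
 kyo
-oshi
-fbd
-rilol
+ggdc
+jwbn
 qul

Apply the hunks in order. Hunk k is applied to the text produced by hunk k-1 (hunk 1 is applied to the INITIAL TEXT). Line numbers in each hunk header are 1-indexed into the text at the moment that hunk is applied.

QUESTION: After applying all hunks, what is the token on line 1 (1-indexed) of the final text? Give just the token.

Hunk 1: at line 4 remove [qdm,egq,swybm] add [vix] -> 7 lines: dzvdl kumpd kyo vuq vix vrgi eisa
Hunk 2: at line 2 remove [vuq,vix] add [gcgrd,osp] -> 7 lines: dzvdl kumpd kyo gcgrd osp vrgi eisa
Hunk 3: at line 3 remove [osp] add [jaofi,fjjiy] -> 8 lines: dzvdl kumpd kyo gcgrd jaofi fjjiy vrgi eisa
Hunk 4: at line 2 remove [gcgrd,jaofi,fjjiy] add [oshi,inntl] -> 7 lines: dzvdl kumpd kyo oshi inntl vrgi eisa
Hunk 5: at line 4 remove [inntl] add [fbd,drt] -> 8 lines: dzvdl kumpd kyo oshi fbd drt vrgi eisa
Hunk 6: at line 4 remove [drt] add [rilol,qul] -> 9 lines: dzvdl kumpd kyo oshi fbd rilol qul vrgi eisa
Hunk 7: at line 3 remove [oshi,fbd,rilol] add [ggdc,jwbn] -> 8 lines: dzvdl kumpd kyo ggdc jwbn qul vrgi eisa
Final line 1: dzvdl

Answer: dzvdl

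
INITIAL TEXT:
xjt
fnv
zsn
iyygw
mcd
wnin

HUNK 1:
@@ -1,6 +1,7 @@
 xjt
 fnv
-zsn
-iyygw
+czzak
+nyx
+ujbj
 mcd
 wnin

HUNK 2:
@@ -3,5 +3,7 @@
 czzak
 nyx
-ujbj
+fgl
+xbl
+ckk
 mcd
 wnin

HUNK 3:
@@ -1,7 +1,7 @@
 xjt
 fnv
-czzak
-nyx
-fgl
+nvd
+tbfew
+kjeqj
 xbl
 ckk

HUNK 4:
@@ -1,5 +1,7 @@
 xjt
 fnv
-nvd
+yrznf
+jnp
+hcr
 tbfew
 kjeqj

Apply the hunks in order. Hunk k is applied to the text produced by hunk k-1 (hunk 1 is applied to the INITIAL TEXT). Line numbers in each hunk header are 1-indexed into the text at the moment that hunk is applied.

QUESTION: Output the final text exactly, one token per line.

Answer: xjt
fnv
yrznf
jnp
hcr
tbfew
kjeqj
xbl
ckk
mcd
wnin

Derivation:
Hunk 1: at line 1 remove [zsn,iyygw] add [czzak,nyx,ujbj] -> 7 lines: xjt fnv czzak nyx ujbj mcd wnin
Hunk 2: at line 3 remove [ujbj] add [fgl,xbl,ckk] -> 9 lines: xjt fnv czzak nyx fgl xbl ckk mcd wnin
Hunk 3: at line 1 remove [czzak,nyx,fgl] add [nvd,tbfew,kjeqj] -> 9 lines: xjt fnv nvd tbfew kjeqj xbl ckk mcd wnin
Hunk 4: at line 1 remove [nvd] add [yrznf,jnp,hcr] -> 11 lines: xjt fnv yrznf jnp hcr tbfew kjeqj xbl ckk mcd wnin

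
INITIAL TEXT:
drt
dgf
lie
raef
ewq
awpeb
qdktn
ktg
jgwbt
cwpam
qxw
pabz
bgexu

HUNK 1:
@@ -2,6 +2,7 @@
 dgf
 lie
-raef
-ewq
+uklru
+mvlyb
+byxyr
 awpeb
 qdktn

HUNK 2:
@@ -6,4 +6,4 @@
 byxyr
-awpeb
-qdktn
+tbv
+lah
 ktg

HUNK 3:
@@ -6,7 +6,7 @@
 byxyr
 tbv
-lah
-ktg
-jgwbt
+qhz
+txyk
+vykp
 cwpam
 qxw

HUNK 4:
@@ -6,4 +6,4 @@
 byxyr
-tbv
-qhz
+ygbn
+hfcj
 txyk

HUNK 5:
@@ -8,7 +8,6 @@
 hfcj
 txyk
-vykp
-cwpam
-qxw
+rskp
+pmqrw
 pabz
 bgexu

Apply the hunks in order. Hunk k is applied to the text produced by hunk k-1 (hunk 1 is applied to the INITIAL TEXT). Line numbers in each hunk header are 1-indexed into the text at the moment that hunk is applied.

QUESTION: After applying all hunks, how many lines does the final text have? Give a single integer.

Answer: 13

Derivation:
Hunk 1: at line 2 remove [raef,ewq] add [uklru,mvlyb,byxyr] -> 14 lines: drt dgf lie uklru mvlyb byxyr awpeb qdktn ktg jgwbt cwpam qxw pabz bgexu
Hunk 2: at line 6 remove [awpeb,qdktn] add [tbv,lah] -> 14 lines: drt dgf lie uklru mvlyb byxyr tbv lah ktg jgwbt cwpam qxw pabz bgexu
Hunk 3: at line 6 remove [lah,ktg,jgwbt] add [qhz,txyk,vykp] -> 14 lines: drt dgf lie uklru mvlyb byxyr tbv qhz txyk vykp cwpam qxw pabz bgexu
Hunk 4: at line 6 remove [tbv,qhz] add [ygbn,hfcj] -> 14 lines: drt dgf lie uklru mvlyb byxyr ygbn hfcj txyk vykp cwpam qxw pabz bgexu
Hunk 5: at line 8 remove [vykp,cwpam,qxw] add [rskp,pmqrw] -> 13 lines: drt dgf lie uklru mvlyb byxyr ygbn hfcj txyk rskp pmqrw pabz bgexu
Final line count: 13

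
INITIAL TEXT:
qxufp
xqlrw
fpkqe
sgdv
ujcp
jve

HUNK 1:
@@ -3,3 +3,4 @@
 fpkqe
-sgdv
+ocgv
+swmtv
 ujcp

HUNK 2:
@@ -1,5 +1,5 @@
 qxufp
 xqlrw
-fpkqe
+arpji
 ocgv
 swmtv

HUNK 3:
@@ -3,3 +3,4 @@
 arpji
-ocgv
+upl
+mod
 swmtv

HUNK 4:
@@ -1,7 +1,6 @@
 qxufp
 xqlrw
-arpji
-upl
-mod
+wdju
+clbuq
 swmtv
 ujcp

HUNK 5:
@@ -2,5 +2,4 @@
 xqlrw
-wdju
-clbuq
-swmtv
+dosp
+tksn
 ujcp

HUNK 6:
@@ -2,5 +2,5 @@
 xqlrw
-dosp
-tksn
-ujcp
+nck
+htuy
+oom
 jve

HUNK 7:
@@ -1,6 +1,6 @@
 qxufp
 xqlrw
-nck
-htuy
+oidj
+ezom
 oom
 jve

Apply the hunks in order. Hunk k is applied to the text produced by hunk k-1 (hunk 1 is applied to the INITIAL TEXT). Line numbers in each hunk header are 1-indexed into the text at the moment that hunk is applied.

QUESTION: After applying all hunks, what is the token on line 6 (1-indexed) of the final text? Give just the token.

Answer: jve

Derivation:
Hunk 1: at line 3 remove [sgdv] add [ocgv,swmtv] -> 7 lines: qxufp xqlrw fpkqe ocgv swmtv ujcp jve
Hunk 2: at line 1 remove [fpkqe] add [arpji] -> 7 lines: qxufp xqlrw arpji ocgv swmtv ujcp jve
Hunk 3: at line 3 remove [ocgv] add [upl,mod] -> 8 lines: qxufp xqlrw arpji upl mod swmtv ujcp jve
Hunk 4: at line 1 remove [arpji,upl,mod] add [wdju,clbuq] -> 7 lines: qxufp xqlrw wdju clbuq swmtv ujcp jve
Hunk 5: at line 2 remove [wdju,clbuq,swmtv] add [dosp,tksn] -> 6 lines: qxufp xqlrw dosp tksn ujcp jve
Hunk 6: at line 2 remove [dosp,tksn,ujcp] add [nck,htuy,oom] -> 6 lines: qxufp xqlrw nck htuy oom jve
Hunk 7: at line 1 remove [nck,htuy] add [oidj,ezom] -> 6 lines: qxufp xqlrw oidj ezom oom jve
Final line 6: jve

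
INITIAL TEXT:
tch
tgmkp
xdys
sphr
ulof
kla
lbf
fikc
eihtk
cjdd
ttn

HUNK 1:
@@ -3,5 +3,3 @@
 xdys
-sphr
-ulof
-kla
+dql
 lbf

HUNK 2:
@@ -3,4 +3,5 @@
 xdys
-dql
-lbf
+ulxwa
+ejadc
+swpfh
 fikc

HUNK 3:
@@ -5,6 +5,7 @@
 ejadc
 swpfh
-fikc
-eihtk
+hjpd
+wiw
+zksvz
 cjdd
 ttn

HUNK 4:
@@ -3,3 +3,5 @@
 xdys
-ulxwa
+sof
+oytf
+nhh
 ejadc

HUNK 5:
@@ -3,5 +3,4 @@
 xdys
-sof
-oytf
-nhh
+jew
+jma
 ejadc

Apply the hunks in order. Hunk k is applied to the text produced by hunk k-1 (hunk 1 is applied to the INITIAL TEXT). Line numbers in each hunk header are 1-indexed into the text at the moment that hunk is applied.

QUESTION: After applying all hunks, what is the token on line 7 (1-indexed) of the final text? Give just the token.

Hunk 1: at line 3 remove [sphr,ulof,kla] add [dql] -> 9 lines: tch tgmkp xdys dql lbf fikc eihtk cjdd ttn
Hunk 2: at line 3 remove [dql,lbf] add [ulxwa,ejadc,swpfh] -> 10 lines: tch tgmkp xdys ulxwa ejadc swpfh fikc eihtk cjdd ttn
Hunk 3: at line 5 remove [fikc,eihtk] add [hjpd,wiw,zksvz] -> 11 lines: tch tgmkp xdys ulxwa ejadc swpfh hjpd wiw zksvz cjdd ttn
Hunk 4: at line 3 remove [ulxwa] add [sof,oytf,nhh] -> 13 lines: tch tgmkp xdys sof oytf nhh ejadc swpfh hjpd wiw zksvz cjdd ttn
Hunk 5: at line 3 remove [sof,oytf,nhh] add [jew,jma] -> 12 lines: tch tgmkp xdys jew jma ejadc swpfh hjpd wiw zksvz cjdd ttn
Final line 7: swpfh

Answer: swpfh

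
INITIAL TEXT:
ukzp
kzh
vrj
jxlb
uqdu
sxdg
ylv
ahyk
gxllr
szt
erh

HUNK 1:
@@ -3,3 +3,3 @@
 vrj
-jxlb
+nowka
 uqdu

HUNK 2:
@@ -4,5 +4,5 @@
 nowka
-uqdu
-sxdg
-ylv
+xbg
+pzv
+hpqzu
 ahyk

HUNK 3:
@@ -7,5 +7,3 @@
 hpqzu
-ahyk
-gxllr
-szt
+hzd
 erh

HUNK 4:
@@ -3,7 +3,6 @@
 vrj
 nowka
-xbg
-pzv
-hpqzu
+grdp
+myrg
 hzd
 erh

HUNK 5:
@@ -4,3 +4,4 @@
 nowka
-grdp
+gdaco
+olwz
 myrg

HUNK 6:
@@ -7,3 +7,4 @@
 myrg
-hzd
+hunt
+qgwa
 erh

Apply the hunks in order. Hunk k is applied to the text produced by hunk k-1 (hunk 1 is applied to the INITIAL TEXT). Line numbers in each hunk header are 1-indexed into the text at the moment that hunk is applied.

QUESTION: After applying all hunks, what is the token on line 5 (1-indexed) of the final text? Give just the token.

Answer: gdaco

Derivation:
Hunk 1: at line 3 remove [jxlb] add [nowka] -> 11 lines: ukzp kzh vrj nowka uqdu sxdg ylv ahyk gxllr szt erh
Hunk 2: at line 4 remove [uqdu,sxdg,ylv] add [xbg,pzv,hpqzu] -> 11 lines: ukzp kzh vrj nowka xbg pzv hpqzu ahyk gxllr szt erh
Hunk 3: at line 7 remove [ahyk,gxllr,szt] add [hzd] -> 9 lines: ukzp kzh vrj nowka xbg pzv hpqzu hzd erh
Hunk 4: at line 3 remove [xbg,pzv,hpqzu] add [grdp,myrg] -> 8 lines: ukzp kzh vrj nowka grdp myrg hzd erh
Hunk 5: at line 4 remove [grdp] add [gdaco,olwz] -> 9 lines: ukzp kzh vrj nowka gdaco olwz myrg hzd erh
Hunk 6: at line 7 remove [hzd] add [hunt,qgwa] -> 10 lines: ukzp kzh vrj nowka gdaco olwz myrg hunt qgwa erh
Final line 5: gdaco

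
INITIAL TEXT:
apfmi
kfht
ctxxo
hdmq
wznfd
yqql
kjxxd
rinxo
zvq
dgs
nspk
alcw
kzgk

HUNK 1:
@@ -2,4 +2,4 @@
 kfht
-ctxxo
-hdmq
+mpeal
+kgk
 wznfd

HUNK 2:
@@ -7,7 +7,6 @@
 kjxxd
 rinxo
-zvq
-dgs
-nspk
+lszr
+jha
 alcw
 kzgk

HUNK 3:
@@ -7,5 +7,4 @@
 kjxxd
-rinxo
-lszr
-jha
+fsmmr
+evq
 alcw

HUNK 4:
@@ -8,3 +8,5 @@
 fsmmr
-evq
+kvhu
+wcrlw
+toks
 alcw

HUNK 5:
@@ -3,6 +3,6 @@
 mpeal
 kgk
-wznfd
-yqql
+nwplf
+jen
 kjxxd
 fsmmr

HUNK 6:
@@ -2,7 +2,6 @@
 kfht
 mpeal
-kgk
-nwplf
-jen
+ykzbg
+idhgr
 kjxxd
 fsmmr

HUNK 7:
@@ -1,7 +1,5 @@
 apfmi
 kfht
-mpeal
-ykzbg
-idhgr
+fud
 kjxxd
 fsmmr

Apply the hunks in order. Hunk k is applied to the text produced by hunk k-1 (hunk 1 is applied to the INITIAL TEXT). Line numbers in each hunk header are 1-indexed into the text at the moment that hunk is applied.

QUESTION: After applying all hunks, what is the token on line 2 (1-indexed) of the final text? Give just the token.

Answer: kfht

Derivation:
Hunk 1: at line 2 remove [ctxxo,hdmq] add [mpeal,kgk] -> 13 lines: apfmi kfht mpeal kgk wznfd yqql kjxxd rinxo zvq dgs nspk alcw kzgk
Hunk 2: at line 7 remove [zvq,dgs,nspk] add [lszr,jha] -> 12 lines: apfmi kfht mpeal kgk wznfd yqql kjxxd rinxo lszr jha alcw kzgk
Hunk 3: at line 7 remove [rinxo,lszr,jha] add [fsmmr,evq] -> 11 lines: apfmi kfht mpeal kgk wznfd yqql kjxxd fsmmr evq alcw kzgk
Hunk 4: at line 8 remove [evq] add [kvhu,wcrlw,toks] -> 13 lines: apfmi kfht mpeal kgk wznfd yqql kjxxd fsmmr kvhu wcrlw toks alcw kzgk
Hunk 5: at line 3 remove [wznfd,yqql] add [nwplf,jen] -> 13 lines: apfmi kfht mpeal kgk nwplf jen kjxxd fsmmr kvhu wcrlw toks alcw kzgk
Hunk 6: at line 2 remove [kgk,nwplf,jen] add [ykzbg,idhgr] -> 12 lines: apfmi kfht mpeal ykzbg idhgr kjxxd fsmmr kvhu wcrlw toks alcw kzgk
Hunk 7: at line 1 remove [mpeal,ykzbg,idhgr] add [fud] -> 10 lines: apfmi kfht fud kjxxd fsmmr kvhu wcrlw toks alcw kzgk
Final line 2: kfht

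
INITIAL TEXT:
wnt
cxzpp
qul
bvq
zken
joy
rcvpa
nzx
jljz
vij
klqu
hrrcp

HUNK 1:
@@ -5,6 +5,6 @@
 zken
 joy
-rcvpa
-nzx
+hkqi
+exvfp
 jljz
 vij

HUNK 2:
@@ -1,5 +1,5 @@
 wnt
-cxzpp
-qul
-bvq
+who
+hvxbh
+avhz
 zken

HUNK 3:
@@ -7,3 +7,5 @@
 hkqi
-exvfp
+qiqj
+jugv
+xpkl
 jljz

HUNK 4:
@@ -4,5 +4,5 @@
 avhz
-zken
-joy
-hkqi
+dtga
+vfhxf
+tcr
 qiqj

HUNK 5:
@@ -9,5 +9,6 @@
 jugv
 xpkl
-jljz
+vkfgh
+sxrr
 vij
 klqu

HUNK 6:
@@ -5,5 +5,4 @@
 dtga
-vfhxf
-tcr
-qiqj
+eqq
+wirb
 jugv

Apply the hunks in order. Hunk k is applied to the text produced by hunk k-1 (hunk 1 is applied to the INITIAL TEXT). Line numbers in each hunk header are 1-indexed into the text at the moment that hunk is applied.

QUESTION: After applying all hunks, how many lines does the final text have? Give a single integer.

Hunk 1: at line 5 remove [rcvpa,nzx] add [hkqi,exvfp] -> 12 lines: wnt cxzpp qul bvq zken joy hkqi exvfp jljz vij klqu hrrcp
Hunk 2: at line 1 remove [cxzpp,qul,bvq] add [who,hvxbh,avhz] -> 12 lines: wnt who hvxbh avhz zken joy hkqi exvfp jljz vij klqu hrrcp
Hunk 3: at line 7 remove [exvfp] add [qiqj,jugv,xpkl] -> 14 lines: wnt who hvxbh avhz zken joy hkqi qiqj jugv xpkl jljz vij klqu hrrcp
Hunk 4: at line 4 remove [zken,joy,hkqi] add [dtga,vfhxf,tcr] -> 14 lines: wnt who hvxbh avhz dtga vfhxf tcr qiqj jugv xpkl jljz vij klqu hrrcp
Hunk 5: at line 9 remove [jljz] add [vkfgh,sxrr] -> 15 lines: wnt who hvxbh avhz dtga vfhxf tcr qiqj jugv xpkl vkfgh sxrr vij klqu hrrcp
Hunk 6: at line 5 remove [vfhxf,tcr,qiqj] add [eqq,wirb] -> 14 lines: wnt who hvxbh avhz dtga eqq wirb jugv xpkl vkfgh sxrr vij klqu hrrcp
Final line count: 14

Answer: 14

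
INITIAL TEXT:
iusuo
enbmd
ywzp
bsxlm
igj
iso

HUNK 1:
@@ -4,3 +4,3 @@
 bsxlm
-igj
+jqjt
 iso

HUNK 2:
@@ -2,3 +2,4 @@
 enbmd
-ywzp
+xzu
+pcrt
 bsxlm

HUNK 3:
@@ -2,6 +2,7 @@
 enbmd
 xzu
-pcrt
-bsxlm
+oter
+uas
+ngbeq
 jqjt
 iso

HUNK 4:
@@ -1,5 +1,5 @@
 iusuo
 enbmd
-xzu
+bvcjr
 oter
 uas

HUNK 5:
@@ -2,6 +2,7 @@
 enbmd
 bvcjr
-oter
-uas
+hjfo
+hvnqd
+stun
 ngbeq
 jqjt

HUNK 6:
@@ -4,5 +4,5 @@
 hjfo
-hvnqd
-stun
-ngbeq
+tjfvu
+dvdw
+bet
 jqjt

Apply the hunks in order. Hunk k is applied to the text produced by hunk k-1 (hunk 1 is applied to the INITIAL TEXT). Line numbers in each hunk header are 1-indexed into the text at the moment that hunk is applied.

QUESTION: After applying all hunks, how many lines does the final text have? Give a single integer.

Hunk 1: at line 4 remove [igj] add [jqjt] -> 6 lines: iusuo enbmd ywzp bsxlm jqjt iso
Hunk 2: at line 2 remove [ywzp] add [xzu,pcrt] -> 7 lines: iusuo enbmd xzu pcrt bsxlm jqjt iso
Hunk 3: at line 2 remove [pcrt,bsxlm] add [oter,uas,ngbeq] -> 8 lines: iusuo enbmd xzu oter uas ngbeq jqjt iso
Hunk 4: at line 1 remove [xzu] add [bvcjr] -> 8 lines: iusuo enbmd bvcjr oter uas ngbeq jqjt iso
Hunk 5: at line 2 remove [oter,uas] add [hjfo,hvnqd,stun] -> 9 lines: iusuo enbmd bvcjr hjfo hvnqd stun ngbeq jqjt iso
Hunk 6: at line 4 remove [hvnqd,stun,ngbeq] add [tjfvu,dvdw,bet] -> 9 lines: iusuo enbmd bvcjr hjfo tjfvu dvdw bet jqjt iso
Final line count: 9

Answer: 9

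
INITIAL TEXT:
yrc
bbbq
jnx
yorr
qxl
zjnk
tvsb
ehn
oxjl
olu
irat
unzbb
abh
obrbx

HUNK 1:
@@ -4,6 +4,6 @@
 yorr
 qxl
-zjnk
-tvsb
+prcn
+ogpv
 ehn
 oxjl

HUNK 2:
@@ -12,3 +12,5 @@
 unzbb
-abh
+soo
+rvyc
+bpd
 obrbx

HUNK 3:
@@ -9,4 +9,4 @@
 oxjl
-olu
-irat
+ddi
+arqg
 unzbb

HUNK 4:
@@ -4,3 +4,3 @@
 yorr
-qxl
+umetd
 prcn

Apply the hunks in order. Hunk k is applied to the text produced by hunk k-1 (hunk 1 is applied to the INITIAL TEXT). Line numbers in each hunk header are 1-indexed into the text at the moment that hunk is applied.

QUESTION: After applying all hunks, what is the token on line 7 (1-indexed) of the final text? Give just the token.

Answer: ogpv

Derivation:
Hunk 1: at line 4 remove [zjnk,tvsb] add [prcn,ogpv] -> 14 lines: yrc bbbq jnx yorr qxl prcn ogpv ehn oxjl olu irat unzbb abh obrbx
Hunk 2: at line 12 remove [abh] add [soo,rvyc,bpd] -> 16 lines: yrc bbbq jnx yorr qxl prcn ogpv ehn oxjl olu irat unzbb soo rvyc bpd obrbx
Hunk 3: at line 9 remove [olu,irat] add [ddi,arqg] -> 16 lines: yrc bbbq jnx yorr qxl prcn ogpv ehn oxjl ddi arqg unzbb soo rvyc bpd obrbx
Hunk 4: at line 4 remove [qxl] add [umetd] -> 16 lines: yrc bbbq jnx yorr umetd prcn ogpv ehn oxjl ddi arqg unzbb soo rvyc bpd obrbx
Final line 7: ogpv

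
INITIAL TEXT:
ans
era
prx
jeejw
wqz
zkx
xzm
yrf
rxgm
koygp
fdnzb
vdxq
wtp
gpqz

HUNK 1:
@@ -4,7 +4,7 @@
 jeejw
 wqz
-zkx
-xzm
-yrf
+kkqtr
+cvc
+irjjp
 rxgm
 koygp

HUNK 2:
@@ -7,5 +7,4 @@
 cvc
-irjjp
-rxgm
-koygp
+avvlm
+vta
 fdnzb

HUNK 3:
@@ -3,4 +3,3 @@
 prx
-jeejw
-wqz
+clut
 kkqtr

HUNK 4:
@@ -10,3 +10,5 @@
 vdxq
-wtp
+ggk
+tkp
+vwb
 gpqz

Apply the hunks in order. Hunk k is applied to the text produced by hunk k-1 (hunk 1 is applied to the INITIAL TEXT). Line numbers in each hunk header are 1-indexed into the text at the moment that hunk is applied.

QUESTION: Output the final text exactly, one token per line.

Hunk 1: at line 4 remove [zkx,xzm,yrf] add [kkqtr,cvc,irjjp] -> 14 lines: ans era prx jeejw wqz kkqtr cvc irjjp rxgm koygp fdnzb vdxq wtp gpqz
Hunk 2: at line 7 remove [irjjp,rxgm,koygp] add [avvlm,vta] -> 13 lines: ans era prx jeejw wqz kkqtr cvc avvlm vta fdnzb vdxq wtp gpqz
Hunk 3: at line 3 remove [jeejw,wqz] add [clut] -> 12 lines: ans era prx clut kkqtr cvc avvlm vta fdnzb vdxq wtp gpqz
Hunk 4: at line 10 remove [wtp] add [ggk,tkp,vwb] -> 14 lines: ans era prx clut kkqtr cvc avvlm vta fdnzb vdxq ggk tkp vwb gpqz

Answer: ans
era
prx
clut
kkqtr
cvc
avvlm
vta
fdnzb
vdxq
ggk
tkp
vwb
gpqz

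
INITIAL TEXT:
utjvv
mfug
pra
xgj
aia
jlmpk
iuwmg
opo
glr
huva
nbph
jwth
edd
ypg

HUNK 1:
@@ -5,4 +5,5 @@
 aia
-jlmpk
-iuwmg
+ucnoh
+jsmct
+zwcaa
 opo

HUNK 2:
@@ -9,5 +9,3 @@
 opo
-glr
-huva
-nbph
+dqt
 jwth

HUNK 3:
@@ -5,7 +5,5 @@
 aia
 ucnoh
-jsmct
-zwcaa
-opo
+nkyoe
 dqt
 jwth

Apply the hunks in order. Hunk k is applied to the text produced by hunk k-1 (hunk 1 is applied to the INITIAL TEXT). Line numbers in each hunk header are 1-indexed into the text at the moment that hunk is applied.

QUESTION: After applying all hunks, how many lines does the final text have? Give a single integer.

Answer: 11

Derivation:
Hunk 1: at line 5 remove [jlmpk,iuwmg] add [ucnoh,jsmct,zwcaa] -> 15 lines: utjvv mfug pra xgj aia ucnoh jsmct zwcaa opo glr huva nbph jwth edd ypg
Hunk 2: at line 9 remove [glr,huva,nbph] add [dqt] -> 13 lines: utjvv mfug pra xgj aia ucnoh jsmct zwcaa opo dqt jwth edd ypg
Hunk 3: at line 5 remove [jsmct,zwcaa,opo] add [nkyoe] -> 11 lines: utjvv mfug pra xgj aia ucnoh nkyoe dqt jwth edd ypg
Final line count: 11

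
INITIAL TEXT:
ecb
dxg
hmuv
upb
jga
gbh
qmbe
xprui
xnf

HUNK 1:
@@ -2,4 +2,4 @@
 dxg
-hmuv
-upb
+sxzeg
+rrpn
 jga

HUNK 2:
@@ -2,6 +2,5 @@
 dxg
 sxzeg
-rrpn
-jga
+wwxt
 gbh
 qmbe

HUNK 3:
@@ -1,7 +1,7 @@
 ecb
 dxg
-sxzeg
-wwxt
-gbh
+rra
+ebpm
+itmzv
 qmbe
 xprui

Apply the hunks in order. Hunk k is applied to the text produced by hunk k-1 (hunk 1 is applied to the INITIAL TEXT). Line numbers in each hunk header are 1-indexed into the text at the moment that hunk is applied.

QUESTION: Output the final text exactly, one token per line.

Answer: ecb
dxg
rra
ebpm
itmzv
qmbe
xprui
xnf

Derivation:
Hunk 1: at line 2 remove [hmuv,upb] add [sxzeg,rrpn] -> 9 lines: ecb dxg sxzeg rrpn jga gbh qmbe xprui xnf
Hunk 2: at line 2 remove [rrpn,jga] add [wwxt] -> 8 lines: ecb dxg sxzeg wwxt gbh qmbe xprui xnf
Hunk 3: at line 1 remove [sxzeg,wwxt,gbh] add [rra,ebpm,itmzv] -> 8 lines: ecb dxg rra ebpm itmzv qmbe xprui xnf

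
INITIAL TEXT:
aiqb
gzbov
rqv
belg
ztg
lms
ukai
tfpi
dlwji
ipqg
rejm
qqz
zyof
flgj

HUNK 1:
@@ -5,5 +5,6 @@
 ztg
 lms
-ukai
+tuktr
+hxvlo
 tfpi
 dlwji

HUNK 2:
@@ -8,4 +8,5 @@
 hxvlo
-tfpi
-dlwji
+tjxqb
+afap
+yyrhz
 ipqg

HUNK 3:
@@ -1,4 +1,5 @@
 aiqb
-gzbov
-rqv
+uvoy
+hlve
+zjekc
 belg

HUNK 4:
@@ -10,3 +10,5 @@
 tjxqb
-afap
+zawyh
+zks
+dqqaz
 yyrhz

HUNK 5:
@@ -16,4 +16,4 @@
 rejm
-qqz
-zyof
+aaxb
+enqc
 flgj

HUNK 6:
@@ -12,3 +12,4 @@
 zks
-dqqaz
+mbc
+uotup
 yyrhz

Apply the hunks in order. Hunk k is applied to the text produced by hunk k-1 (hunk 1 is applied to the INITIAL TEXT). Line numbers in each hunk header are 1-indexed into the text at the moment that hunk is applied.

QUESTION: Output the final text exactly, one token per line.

Answer: aiqb
uvoy
hlve
zjekc
belg
ztg
lms
tuktr
hxvlo
tjxqb
zawyh
zks
mbc
uotup
yyrhz
ipqg
rejm
aaxb
enqc
flgj

Derivation:
Hunk 1: at line 5 remove [ukai] add [tuktr,hxvlo] -> 15 lines: aiqb gzbov rqv belg ztg lms tuktr hxvlo tfpi dlwji ipqg rejm qqz zyof flgj
Hunk 2: at line 8 remove [tfpi,dlwji] add [tjxqb,afap,yyrhz] -> 16 lines: aiqb gzbov rqv belg ztg lms tuktr hxvlo tjxqb afap yyrhz ipqg rejm qqz zyof flgj
Hunk 3: at line 1 remove [gzbov,rqv] add [uvoy,hlve,zjekc] -> 17 lines: aiqb uvoy hlve zjekc belg ztg lms tuktr hxvlo tjxqb afap yyrhz ipqg rejm qqz zyof flgj
Hunk 4: at line 10 remove [afap] add [zawyh,zks,dqqaz] -> 19 lines: aiqb uvoy hlve zjekc belg ztg lms tuktr hxvlo tjxqb zawyh zks dqqaz yyrhz ipqg rejm qqz zyof flgj
Hunk 5: at line 16 remove [qqz,zyof] add [aaxb,enqc] -> 19 lines: aiqb uvoy hlve zjekc belg ztg lms tuktr hxvlo tjxqb zawyh zks dqqaz yyrhz ipqg rejm aaxb enqc flgj
Hunk 6: at line 12 remove [dqqaz] add [mbc,uotup] -> 20 lines: aiqb uvoy hlve zjekc belg ztg lms tuktr hxvlo tjxqb zawyh zks mbc uotup yyrhz ipqg rejm aaxb enqc flgj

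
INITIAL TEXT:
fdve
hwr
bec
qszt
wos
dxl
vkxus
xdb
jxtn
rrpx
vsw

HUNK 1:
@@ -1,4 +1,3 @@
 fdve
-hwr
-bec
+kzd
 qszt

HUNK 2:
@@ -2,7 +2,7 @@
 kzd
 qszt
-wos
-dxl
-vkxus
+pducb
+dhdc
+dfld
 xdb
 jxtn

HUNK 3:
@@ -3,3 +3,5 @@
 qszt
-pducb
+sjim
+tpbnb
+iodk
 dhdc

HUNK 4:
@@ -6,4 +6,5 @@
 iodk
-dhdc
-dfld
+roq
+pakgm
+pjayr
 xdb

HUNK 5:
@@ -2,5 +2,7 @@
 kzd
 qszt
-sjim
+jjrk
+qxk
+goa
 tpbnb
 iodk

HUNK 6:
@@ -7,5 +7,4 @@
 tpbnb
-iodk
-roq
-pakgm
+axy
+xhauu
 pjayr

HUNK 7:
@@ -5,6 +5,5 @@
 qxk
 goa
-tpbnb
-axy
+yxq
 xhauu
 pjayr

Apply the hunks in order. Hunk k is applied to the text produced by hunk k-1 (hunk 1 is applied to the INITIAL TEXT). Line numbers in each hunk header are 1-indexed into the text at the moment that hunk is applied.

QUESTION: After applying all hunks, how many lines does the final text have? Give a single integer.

Answer: 13

Derivation:
Hunk 1: at line 1 remove [hwr,bec] add [kzd] -> 10 lines: fdve kzd qszt wos dxl vkxus xdb jxtn rrpx vsw
Hunk 2: at line 2 remove [wos,dxl,vkxus] add [pducb,dhdc,dfld] -> 10 lines: fdve kzd qszt pducb dhdc dfld xdb jxtn rrpx vsw
Hunk 3: at line 3 remove [pducb] add [sjim,tpbnb,iodk] -> 12 lines: fdve kzd qszt sjim tpbnb iodk dhdc dfld xdb jxtn rrpx vsw
Hunk 4: at line 6 remove [dhdc,dfld] add [roq,pakgm,pjayr] -> 13 lines: fdve kzd qszt sjim tpbnb iodk roq pakgm pjayr xdb jxtn rrpx vsw
Hunk 5: at line 2 remove [sjim] add [jjrk,qxk,goa] -> 15 lines: fdve kzd qszt jjrk qxk goa tpbnb iodk roq pakgm pjayr xdb jxtn rrpx vsw
Hunk 6: at line 7 remove [iodk,roq,pakgm] add [axy,xhauu] -> 14 lines: fdve kzd qszt jjrk qxk goa tpbnb axy xhauu pjayr xdb jxtn rrpx vsw
Hunk 7: at line 5 remove [tpbnb,axy] add [yxq] -> 13 lines: fdve kzd qszt jjrk qxk goa yxq xhauu pjayr xdb jxtn rrpx vsw
Final line count: 13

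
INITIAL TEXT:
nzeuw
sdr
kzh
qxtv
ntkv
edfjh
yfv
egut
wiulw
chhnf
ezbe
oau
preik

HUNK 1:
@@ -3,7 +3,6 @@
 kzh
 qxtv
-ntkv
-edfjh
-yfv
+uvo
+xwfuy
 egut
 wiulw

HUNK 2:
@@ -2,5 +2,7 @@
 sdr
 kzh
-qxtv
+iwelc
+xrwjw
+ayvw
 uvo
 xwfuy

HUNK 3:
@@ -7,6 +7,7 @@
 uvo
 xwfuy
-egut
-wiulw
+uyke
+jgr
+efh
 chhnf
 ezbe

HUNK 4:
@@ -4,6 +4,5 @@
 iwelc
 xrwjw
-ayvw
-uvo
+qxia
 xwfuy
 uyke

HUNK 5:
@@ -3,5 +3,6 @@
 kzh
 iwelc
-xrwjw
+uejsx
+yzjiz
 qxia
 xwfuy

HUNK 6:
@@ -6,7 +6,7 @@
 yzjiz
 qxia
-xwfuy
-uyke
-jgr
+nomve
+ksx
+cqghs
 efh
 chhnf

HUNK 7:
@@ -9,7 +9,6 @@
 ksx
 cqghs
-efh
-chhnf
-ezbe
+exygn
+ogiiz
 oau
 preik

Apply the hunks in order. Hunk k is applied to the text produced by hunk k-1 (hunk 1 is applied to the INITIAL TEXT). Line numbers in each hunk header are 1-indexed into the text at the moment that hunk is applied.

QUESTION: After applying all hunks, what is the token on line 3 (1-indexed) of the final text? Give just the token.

Hunk 1: at line 3 remove [ntkv,edfjh,yfv] add [uvo,xwfuy] -> 12 lines: nzeuw sdr kzh qxtv uvo xwfuy egut wiulw chhnf ezbe oau preik
Hunk 2: at line 2 remove [qxtv] add [iwelc,xrwjw,ayvw] -> 14 lines: nzeuw sdr kzh iwelc xrwjw ayvw uvo xwfuy egut wiulw chhnf ezbe oau preik
Hunk 3: at line 7 remove [egut,wiulw] add [uyke,jgr,efh] -> 15 lines: nzeuw sdr kzh iwelc xrwjw ayvw uvo xwfuy uyke jgr efh chhnf ezbe oau preik
Hunk 4: at line 4 remove [ayvw,uvo] add [qxia] -> 14 lines: nzeuw sdr kzh iwelc xrwjw qxia xwfuy uyke jgr efh chhnf ezbe oau preik
Hunk 5: at line 3 remove [xrwjw] add [uejsx,yzjiz] -> 15 lines: nzeuw sdr kzh iwelc uejsx yzjiz qxia xwfuy uyke jgr efh chhnf ezbe oau preik
Hunk 6: at line 6 remove [xwfuy,uyke,jgr] add [nomve,ksx,cqghs] -> 15 lines: nzeuw sdr kzh iwelc uejsx yzjiz qxia nomve ksx cqghs efh chhnf ezbe oau preik
Hunk 7: at line 9 remove [efh,chhnf,ezbe] add [exygn,ogiiz] -> 14 lines: nzeuw sdr kzh iwelc uejsx yzjiz qxia nomve ksx cqghs exygn ogiiz oau preik
Final line 3: kzh

Answer: kzh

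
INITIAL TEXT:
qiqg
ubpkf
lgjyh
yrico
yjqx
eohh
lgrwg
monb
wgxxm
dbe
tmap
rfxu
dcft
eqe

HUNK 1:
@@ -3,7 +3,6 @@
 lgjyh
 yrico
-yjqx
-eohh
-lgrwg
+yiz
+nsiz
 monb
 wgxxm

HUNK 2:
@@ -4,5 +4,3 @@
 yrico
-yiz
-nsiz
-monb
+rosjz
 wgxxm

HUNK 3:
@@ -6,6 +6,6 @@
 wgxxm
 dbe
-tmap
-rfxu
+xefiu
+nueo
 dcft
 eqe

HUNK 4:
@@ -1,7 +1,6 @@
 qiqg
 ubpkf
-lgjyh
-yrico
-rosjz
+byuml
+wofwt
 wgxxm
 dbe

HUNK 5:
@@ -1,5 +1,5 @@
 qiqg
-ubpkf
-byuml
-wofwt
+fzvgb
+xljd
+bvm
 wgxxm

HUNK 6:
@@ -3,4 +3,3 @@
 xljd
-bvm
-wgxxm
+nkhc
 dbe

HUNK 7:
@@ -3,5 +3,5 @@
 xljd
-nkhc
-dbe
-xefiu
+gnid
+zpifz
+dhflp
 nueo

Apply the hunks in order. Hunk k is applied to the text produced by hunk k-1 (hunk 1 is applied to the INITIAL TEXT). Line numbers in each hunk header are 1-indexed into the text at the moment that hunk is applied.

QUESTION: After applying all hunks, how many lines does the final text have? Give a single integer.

Hunk 1: at line 3 remove [yjqx,eohh,lgrwg] add [yiz,nsiz] -> 13 lines: qiqg ubpkf lgjyh yrico yiz nsiz monb wgxxm dbe tmap rfxu dcft eqe
Hunk 2: at line 4 remove [yiz,nsiz,monb] add [rosjz] -> 11 lines: qiqg ubpkf lgjyh yrico rosjz wgxxm dbe tmap rfxu dcft eqe
Hunk 3: at line 6 remove [tmap,rfxu] add [xefiu,nueo] -> 11 lines: qiqg ubpkf lgjyh yrico rosjz wgxxm dbe xefiu nueo dcft eqe
Hunk 4: at line 1 remove [lgjyh,yrico,rosjz] add [byuml,wofwt] -> 10 lines: qiqg ubpkf byuml wofwt wgxxm dbe xefiu nueo dcft eqe
Hunk 5: at line 1 remove [ubpkf,byuml,wofwt] add [fzvgb,xljd,bvm] -> 10 lines: qiqg fzvgb xljd bvm wgxxm dbe xefiu nueo dcft eqe
Hunk 6: at line 3 remove [bvm,wgxxm] add [nkhc] -> 9 lines: qiqg fzvgb xljd nkhc dbe xefiu nueo dcft eqe
Hunk 7: at line 3 remove [nkhc,dbe,xefiu] add [gnid,zpifz,dhflp] -> 9 lines: qiqg fzvgb xljd gnid zpifz dhflp nueo dcft eqe
Final line count: 9

Answer: 9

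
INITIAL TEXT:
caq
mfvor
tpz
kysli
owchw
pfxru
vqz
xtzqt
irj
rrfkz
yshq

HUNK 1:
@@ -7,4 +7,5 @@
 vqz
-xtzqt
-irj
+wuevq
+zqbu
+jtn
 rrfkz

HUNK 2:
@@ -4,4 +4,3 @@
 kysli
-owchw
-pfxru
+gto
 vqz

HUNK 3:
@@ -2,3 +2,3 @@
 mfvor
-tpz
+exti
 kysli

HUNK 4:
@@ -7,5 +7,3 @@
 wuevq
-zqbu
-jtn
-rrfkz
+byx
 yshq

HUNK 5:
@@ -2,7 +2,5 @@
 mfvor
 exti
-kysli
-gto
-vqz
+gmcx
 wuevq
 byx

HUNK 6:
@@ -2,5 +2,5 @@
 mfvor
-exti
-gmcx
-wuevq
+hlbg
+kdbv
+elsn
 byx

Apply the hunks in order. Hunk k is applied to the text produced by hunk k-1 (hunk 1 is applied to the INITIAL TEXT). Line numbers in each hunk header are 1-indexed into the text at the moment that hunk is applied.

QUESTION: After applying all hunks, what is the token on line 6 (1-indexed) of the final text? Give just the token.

Hunk 1: at line 7 remove [xtzqt,irj] add [wuevq,zqbu,jtn] -> 12 lines: caq mfvor tpz kysli owchw pfxru vqz wuevq zqbu jtn rrfkz yshq
Hunk 2: at line 4 remove [owchw,pfxru] add [gto] -> 11 lines: caq mfvor tpz kysli gto vqz wuevq zqbu jtn rrfkz yshq
Hunk 3: at line 2 remove [tpz] add [exti] -> 11 lines: caq mfvor exti kysli gto vqz wuevq zqbu jtn rrfkz yshq
Hunk 4: at line 7 remove [zqbu,jtn,rrfkz] add [byx] -> 9 lines: caq mfvor exti kysli gto vqz wuevq byx yshq
Hunk 5: at line 2 remove [kysli,gto,vqz] add [gmcx] -> 7 lines: caq mfvor exti gmcx wuevq byx yshq
Hunk 6: at line 2 remove [exti,gmcx,wuevq] add [hlbg,kdbv,elsn] -> 7 lines: caq mfvor hlbg kdbv elsn byx yshq
Final line 6: byx

Answer: byx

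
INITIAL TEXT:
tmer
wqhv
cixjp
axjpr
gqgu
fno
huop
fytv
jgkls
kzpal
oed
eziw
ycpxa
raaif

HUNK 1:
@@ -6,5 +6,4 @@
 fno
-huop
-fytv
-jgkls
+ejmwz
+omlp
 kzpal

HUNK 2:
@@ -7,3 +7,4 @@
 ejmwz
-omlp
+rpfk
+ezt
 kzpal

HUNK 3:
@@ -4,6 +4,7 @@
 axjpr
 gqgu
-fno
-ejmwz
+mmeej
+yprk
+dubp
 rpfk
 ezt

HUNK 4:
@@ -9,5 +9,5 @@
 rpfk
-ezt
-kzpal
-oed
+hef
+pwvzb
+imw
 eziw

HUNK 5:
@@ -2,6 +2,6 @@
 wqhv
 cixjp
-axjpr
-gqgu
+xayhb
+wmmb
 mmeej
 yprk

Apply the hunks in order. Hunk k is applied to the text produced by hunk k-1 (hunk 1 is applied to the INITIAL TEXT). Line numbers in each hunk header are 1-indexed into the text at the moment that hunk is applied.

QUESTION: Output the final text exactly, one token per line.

Answer: tmer
wqhv
cixjp
xayhb
wmmb
mmeej
yprk
dubp
rpfk
hef
pwvzb
imw
eziw
ycpxa
raaif

Derivation:
Hunk 1: at line 6 remove [huop,fytv,jgkls] add [ejmwz,omlp] -> 13 lines: tmer wqhv cixjp axjpr gqgu fno ejmwz omlp kzpal oed eziw ycpxa raaif
Hunk 2: at line 7 remove [omlp] add [rpfk,ezt] -> 14 lines: tmer wqhv cixjp axjpr gqgu fno ejmwz rpfk ezt kzpal oed eziw ycpxa raaif
Hunk 3: at line 4 remove [fno,ejmwz] add [mmeej,yprk,dubp] -> 15 lines: tmer wqhv cixjp axjpr gqgu mmeej yprk dubp rpfk ezt kzpal oed eziw ycpxa raaif
Hunk 4: at line 9 remove [ezt,kzpal,oed] add [hef,pwvzb,imw] -> 15 lines: tmer wqhv cixjp axjpr gqgu mmeej yprk dubp rpfk hef pwvzb imw eziw ycpxa raaif
Hunk 5: at line 2 remove [axjpr,gqgu] add [xayhb,wmmb] -> 15 lines: tmer wqhv cixjp xayhb wmmb mmeej yprk dubp rpfk hef pwvzb imw eziw ycpxa raaif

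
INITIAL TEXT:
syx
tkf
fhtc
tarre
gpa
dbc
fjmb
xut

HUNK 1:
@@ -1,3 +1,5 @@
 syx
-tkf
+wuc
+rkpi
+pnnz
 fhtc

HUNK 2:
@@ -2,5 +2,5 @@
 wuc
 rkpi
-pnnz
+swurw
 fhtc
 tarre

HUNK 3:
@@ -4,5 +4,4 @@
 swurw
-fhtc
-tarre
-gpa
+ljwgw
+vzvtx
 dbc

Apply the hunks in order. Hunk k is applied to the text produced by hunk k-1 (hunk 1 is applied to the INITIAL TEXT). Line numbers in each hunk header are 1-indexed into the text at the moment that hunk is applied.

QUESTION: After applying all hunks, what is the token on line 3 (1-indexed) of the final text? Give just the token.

Answer: rkpi

Derivation:
Hunk 1: at line 1 remove [tkf] add [wuc,rkpi,pnnz] -> 10 lines: syx wuc rkpi pnnz fhtc tarre gpa dbc fjmb xut
Hunk 2: at line 2 remove [pnnz] add [swurw] -> 10 lines: syx wuc rkpi swurw fhtc tarre gpa dbc fjmb xut
Hunk 3: at line 4 remove [fhtc,tarre,gpa] add [ljwgw,vzvtx] -> 9 lines: syx wuc rkpi swurw ljwgw vzvtx dbc fjmb xut
Final line 3: rkpi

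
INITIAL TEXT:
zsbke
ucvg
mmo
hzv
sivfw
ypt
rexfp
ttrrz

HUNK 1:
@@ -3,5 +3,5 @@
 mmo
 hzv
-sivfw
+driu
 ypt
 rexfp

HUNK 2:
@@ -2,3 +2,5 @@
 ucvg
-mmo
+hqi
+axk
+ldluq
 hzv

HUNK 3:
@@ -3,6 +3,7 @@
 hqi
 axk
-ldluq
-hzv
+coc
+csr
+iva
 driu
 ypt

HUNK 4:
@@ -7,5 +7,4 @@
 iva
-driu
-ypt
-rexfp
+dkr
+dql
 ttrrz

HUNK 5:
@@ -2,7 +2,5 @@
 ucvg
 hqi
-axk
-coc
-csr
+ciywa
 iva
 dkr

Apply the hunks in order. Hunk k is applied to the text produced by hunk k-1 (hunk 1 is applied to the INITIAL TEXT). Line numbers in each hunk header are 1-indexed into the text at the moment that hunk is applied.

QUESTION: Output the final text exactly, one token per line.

Hunk 1: at line 3 remove [sivfw] add [driu] -> 8 lines: zsbke ucvg mmo hzv driu ypt rexfp ttrrz
Hunk 2: at line 2 remove [mmo] add [hqi,axk,ldluq] -> 10 lines: zsbke ucvg hqi axk ldluq hzv driu ypt rexfp ttrrz
Hunk 3: at line 3 remove [ldluq,hzv] add [coc,csr,iva] -> 11 lines: zsbke ucvg hqi axk coc csr iva driu ypt rexfp ttrrz
Hunk 4: at line 7 remove [driu,ypt,rexfp] add [dkr,dql] -> 10 lines: zsbke ucvg hqi axk coc csr iva dkr dql ttrrz
Hunk 5: at line 2 remove [axk,coc,csr] add [ciywa] -> 8 lines: zsbke ucvg hqi ciywa iva dkr dql ttrrz

Answer: zsbke
ucvg
hqi
ciywa
iva
dkr
dql
ttrrz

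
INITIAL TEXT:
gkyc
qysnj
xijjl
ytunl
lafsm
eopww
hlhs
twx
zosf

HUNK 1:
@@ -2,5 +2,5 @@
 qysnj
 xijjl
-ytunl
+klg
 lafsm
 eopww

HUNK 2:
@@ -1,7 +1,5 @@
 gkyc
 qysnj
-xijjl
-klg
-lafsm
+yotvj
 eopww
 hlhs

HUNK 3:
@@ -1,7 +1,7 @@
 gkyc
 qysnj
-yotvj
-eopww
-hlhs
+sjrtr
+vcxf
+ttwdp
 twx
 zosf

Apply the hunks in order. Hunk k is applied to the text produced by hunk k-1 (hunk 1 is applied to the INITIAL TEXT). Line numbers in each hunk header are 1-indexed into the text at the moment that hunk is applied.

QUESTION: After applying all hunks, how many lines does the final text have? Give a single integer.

Hunk 1: at line 2 remove [ytunl] add [klg] -> 9 lines: gkyc qysnj xijjl klg lafsm eopww hlhs twx zosf
Hunk 2: at line 1 remove [xijjl,klg,lafsm] add [yotvj] -> 7 lines: gkyc qysnj yotvj eopww hlhs twx zosf
Hunk 3: at line 1 remove [yotvj,eopww,hlhs] add [sjrtr,vcxf,ttwdp] -> 7 lines: gkyc qysnj sjrtr vcxf ttwdp twx zosf
Final line count: 7

Answer: 7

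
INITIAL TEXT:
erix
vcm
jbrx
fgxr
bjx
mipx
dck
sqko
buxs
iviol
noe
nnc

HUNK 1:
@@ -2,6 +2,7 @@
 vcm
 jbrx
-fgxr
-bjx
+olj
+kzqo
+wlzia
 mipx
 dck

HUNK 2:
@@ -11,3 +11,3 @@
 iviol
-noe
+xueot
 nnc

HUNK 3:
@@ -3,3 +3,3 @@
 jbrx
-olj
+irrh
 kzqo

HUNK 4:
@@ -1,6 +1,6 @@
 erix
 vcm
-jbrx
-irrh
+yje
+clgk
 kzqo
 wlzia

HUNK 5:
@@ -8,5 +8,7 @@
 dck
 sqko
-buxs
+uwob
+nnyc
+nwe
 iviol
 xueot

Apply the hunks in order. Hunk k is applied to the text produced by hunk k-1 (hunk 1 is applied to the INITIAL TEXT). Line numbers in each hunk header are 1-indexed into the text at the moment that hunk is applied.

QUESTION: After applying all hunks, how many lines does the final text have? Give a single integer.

Answer: 15

Derivation:
Hunk 1: at line 2 remove [fgxr,bjx] add [olj,kzqo,wlzia] -> 13 lines: erix vcm jbrx olj kzqo wlzia mipx dck sqko buxs iviol noe nnc
Hunk 2: at line 11 remove [noe] add [xueot] -> 13 lines: erix vcm jbrx olj kzqo wlzia mipx dck sqko buxs iviol xueot nnc
Hunk 3: at line 3 remove [olj] add [irrh] -> 13 lines: erix vcm jbrx irrh kzqo wlzia mipx dck sqko buxs iviol xueot nnc
Hunk 4: at line 1 remove [jbrx,irrh] add [yje,clgk] -> 13 lines: erix vcm yje clgk kzqo wlzia mipx dck sqko buxs iviol xueot nnc
Hunk 5: at line 8 remove [buxs] add [uwob,nnyc,nwe] -> 15 lines: erix vcm yje clgk kzqo wlzia mipx dck sqko uwob nnyc nwe iviol xueot nnc
Final line count: 15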